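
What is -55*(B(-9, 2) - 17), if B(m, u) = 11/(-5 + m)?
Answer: 13695/14 ≈ 978.21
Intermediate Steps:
-55*(B(-9, 2) - 17) = -55*(11/(-5 - 9) - 17) = -55*(11/(-14) - 17) = -55*(11*(-1/14) - 17) = -55*(-11/14 - 17) = -55*(-249/14) = 13695/14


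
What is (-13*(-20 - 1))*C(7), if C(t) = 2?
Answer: 546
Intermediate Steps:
(-13*(-20 - 1))*C(7) = -13*(-20 - 1)*2 = -13*(-21)*2 = 273*2 = 546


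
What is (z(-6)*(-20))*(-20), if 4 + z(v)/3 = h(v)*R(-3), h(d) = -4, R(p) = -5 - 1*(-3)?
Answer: 4800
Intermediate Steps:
R(p) = -2 (R(p) = -5 + 3 = -2)
z(v) = 12 (z(v) = -12 + 3*(-4*(-2)) = -12 + 3*8 = -12 + 24 = 12)
(z(-6)*(-20))*(-20) = (12*(-20))*(-20) = -240*(-20) = 4800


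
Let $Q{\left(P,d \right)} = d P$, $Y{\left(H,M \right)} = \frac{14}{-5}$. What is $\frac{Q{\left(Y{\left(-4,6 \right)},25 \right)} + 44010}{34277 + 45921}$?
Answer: $\frac{21970}{40099} \approx 0.54789$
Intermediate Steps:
$Y{\left(H,M \right)} = - \frac{14}{5}$ ($Y{\left(H,M \right)} = 14 \left(- \frac{1}{5}\right) = - \frac{14}{5}$)
$Q{\left(P,d \right)} = P d$
$\frac{Q{\left(Y{\left(-4,6 \right)},25 \right)} + 44010}{34277 + 45921} = \frac{\left(- \frac{14}{5}\right) 25 + 44010}{34277 + 45921} = \frac{-70 + 44010}{80198} = 43940 \cdot \frac{1}{80198} = \frac{21970}{40099}$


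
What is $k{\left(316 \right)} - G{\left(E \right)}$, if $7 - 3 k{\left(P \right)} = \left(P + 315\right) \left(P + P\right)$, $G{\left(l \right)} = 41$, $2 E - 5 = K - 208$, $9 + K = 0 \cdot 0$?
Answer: $- \frac{398908}{3} \approx -1.3297 \cdot 10^{5}$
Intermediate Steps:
$K = -9$ ($K = -9 + 0 \cdot 0 = -9 + 0 = -9$)
$E = -106$ ($E = \frac{5}{2} + \frac{-9 - 208}{2} = \frac{5}{2} + \frac{1}{2} \left(-217\right) = \frac{5}{2} - \frac{217}{2} = -106$)
$k{\left(P \right)} = \frac{7}{3} - \frac{2 P \left(315 + P\right)}{3}$ ($k{\left(P \right)} = \frac{7}{3} - \frac{\left(P + 315\right) \left(P + P\right)}{3} = \frac{7}{3} - \frac{\left(315 + P\right) 2 P}{3} = \frac{7}{3} - \frac{2 P \left(315 + P\right)}{3}$)
$k{\left(316 \right)} - G{\left(E \right)} = \left(\frac{7}{3} - 66360 - \frac{2 \cdot 316^{2}}{3}\right) - 41 = \left(\frac{7}{3} - 66360 - \frac{199712}{3}\right) - 41 = - \frac{398785}{3} - 41 = - \frac{398908}{3}$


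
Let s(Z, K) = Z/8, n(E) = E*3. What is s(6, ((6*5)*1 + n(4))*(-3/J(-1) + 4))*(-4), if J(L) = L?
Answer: -3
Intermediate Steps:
n(E) = 3*E
s(Z, K) = Z/8 (s(Z, K) = Z*(1/8) = Z/8)
s(6, ((6*5)*1 + n(4))*(-3/J(-1) + 4))*(-4) = ((1/8)*6)*(-4) = (3/4)*(-4) = -3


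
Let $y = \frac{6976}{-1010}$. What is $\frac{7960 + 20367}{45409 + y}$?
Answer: $\frac{14305135}{22928057} \approx 0.62391$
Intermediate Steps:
$y = - \frac{3488}{505}$ ($y = 6976 \left(- \frac{1}{1010}\right) = - \frac{3488}{505} \approx -6.9069$)
$\frac{7960 + 20367}{45409 + y} = \frac{7960 + 20367}{45409 - \frac{3488}{505}} = \frac{28327}{\frac{22928057}{505}} = 28327 \cdot \frac{505}{22928057} = \frac{14305135}{22928057}$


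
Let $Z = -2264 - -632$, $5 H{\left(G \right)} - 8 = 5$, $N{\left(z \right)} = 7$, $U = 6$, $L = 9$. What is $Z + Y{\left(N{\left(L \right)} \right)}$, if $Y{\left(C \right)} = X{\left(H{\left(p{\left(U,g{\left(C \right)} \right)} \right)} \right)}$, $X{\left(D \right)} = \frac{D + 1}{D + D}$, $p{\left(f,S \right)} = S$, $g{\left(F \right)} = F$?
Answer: $- \frac{21207}{13} \approx -1631.3$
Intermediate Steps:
$H{\left(G \right)} = \frac{13}{5}$ ($H{\left(G \right)} = \frac{8}{5} + \frac{1}{5} \cdot 5 = \frac{8}{5} + 1 = \frac{13}{5}$)
$X{\left(D \right)} = \frac{1 + D}{2 D}$
$Y{\left(C \right)} = \frac{9}{13}$ ($Y{\left(C \right)} = \frac{1 + \frac{13}{5}}{2 \cdot \frac{13}{5}} = \frac{1}{2} \cdot \frac{5}{13} \cdot \frac{18}{5} = \frac{9}{13}$)
$Z = -1632$ ($Z = -2264 + 632 = -1632$)
$Z + Y{\left(N{\left(L \right)} \right)} = -1632 + \frac{9}{13} = - \frac{21207}{13}$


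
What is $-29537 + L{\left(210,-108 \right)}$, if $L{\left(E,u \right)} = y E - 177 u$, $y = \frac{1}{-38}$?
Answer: $- \frac{198104}{19} \approx -10427.0$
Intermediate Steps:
$y = - \frac{1}{38} \approx -0.026316$
$L{\left(E,u \right)} = - 177 u - \frac{E}{38}$ ($L{\left(E,u \right)} = - \frac{E}{38} - 177 u = - 177 u - \frac{E}{38}$)
$-29537 + L{\left(210,-108 \right)} = -29537 - - \frac{363099}{19} = -29537 + \left(19116 - \frac{105}{19}\right) = -29537 + \frac{363099}{19} = - \frac{198104}{19}$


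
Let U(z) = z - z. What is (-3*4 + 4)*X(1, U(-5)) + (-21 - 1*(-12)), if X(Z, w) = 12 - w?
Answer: -105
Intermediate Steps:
U(z) = 0
(-3*4 + 4)*X(1, U(-5)) + (-21 - 1*(-12)) = (-3*4 + 4)*(12 - 1*0) + (-21 - 1*(-12)) = (-12 + 4)*(12 + 0) + (-21 + 12) = -8*12 - 9 = -96 - 9 = -105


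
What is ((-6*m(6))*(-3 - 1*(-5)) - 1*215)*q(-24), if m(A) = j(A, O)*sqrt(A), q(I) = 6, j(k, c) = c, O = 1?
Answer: -1290 - 72*sqrt(6) ≈ -1466.4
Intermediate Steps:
m(A) = sqrt(A) (m(A) = 1*sqrt(A) = sqrt(A))
((-6*m(6))*(-3 - 1*(-5)) - 1*215)*q(-24) = ((-6*sqrt(6))*(-3 - 1*(-5)) - 1*215)*6 = ((-6*sqrt(6))*(-3 + 5) - 215)*6 = (-6*sqrt(6)*2 - 215)*6 = (-12*sqrt(6) - 215)*6 = (-215 - 12*sqrt(6))*6 = -1290 - 72*sqrt(6)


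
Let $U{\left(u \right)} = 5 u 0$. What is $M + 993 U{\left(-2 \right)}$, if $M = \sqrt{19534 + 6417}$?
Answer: $\sqrt{25951} \approx 161.09$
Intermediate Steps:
$U{\left(u \right)} = 0$
$M = \sqrt{25951} \approx 161.09$
$M + 993 U{\left(-2 \right)} = \sqrt{25951} + 993 \cdot 0 = \sqrt{25951} + 0 = \sqrt{25951}$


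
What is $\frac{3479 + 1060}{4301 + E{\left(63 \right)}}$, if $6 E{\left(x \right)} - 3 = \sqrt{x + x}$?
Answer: $\frac{11156862}{10573085} - \frac{9078 \sqrt{14}}{74011595} \approx 1.0548$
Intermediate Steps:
$E{\left(x \right)} = \frac{1}{2} + \frac{\sqrt{2} \sqrt{x}}{6}$ ($E{\left(x \right)} = \frac{1}{2} + \frac{\sqrt{x + x}}{6} = \frac{1}{2} + \frac{\sqrt{2 x}}{6} = \frac{1}{2} + \frac{\sqrt{2} \sqrt{x}}{6}$)
$\frac{3479 + 1060}{4301 + E{\left(63 \right)}} = \frac{3479 + 1060}{4301 + \left(\frac{1}{2} + \frac{\sqrt{2} \sqrt{63}}{6}\right)} = \frac{4539}{4301 + \left(\frac{1}{2} + \frac{\sqrt{2} \cdot 3 \sqrt{7}}{6}\right)} = \frac{4539}{4301 + \left(\frac{1}{2} + \frac{\sqrt{14}}{2}\right)} = \frac{4539}{\frac{8603}{2} + \frac{\sqrt{14}}{2}}$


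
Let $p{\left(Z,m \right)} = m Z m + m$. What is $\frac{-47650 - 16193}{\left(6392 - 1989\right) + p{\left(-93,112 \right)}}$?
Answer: $\frac{21281}{387359} \approx 0.054939$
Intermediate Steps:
$p{\left(Z,m \right)} = m + Z m^{2}$ ($p{\left(Z,m \right)} = Z m m + m = Z m^{2} + m = m + Z m^{2}$)
$\frac{-47650 - 16193}{\left(6392 - 1989\right) + p{\left(-93,112 \right)}} = \frac{-47650 - 16193}{\left(6392 - 1989\right) + 112 \left(1 - 10416\right)} = - \frac{63843}{4403 + 112 \left(1 - 10416\right)} = - \frac{63843}{4403 + 112 \left(-10415\right)} = - \frac{63843}{4403 - 1166480} = - \frac{63843}{-1162077} = \left(-63843\right) \left(- \frac{1}{1162077}\right) = \frac{21281}{387359}$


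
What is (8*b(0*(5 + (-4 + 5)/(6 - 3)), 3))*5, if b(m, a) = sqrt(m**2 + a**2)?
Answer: 120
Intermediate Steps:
b(m, a) = sqrt(a**2 + m**2)
(8*b(0*(5 + (-4 + 5)/(6 - 3)), 3))*5 = (8*sqrt(3**2 + (0*(5 + (-4 + 5)/(6 - 3)))**2))*5 = (8*sqrt(9 + (0*(5 + 1/3))**2))*5 = (8*sqrt(9 + (0*(16/3))**2))*5 = (8*sqrt(9 + 0**2))*5 = (8*sqrt(9 + 0))*5 = (8*sqrt(9))*5 = (8*3)*5 = 24*5 = 120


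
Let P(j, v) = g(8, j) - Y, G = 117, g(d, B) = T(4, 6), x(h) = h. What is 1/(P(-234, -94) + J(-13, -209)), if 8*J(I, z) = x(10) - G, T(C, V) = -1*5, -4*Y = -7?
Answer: -8/161 ≈ -0.049689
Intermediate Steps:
Y = 7/4 (Y = -1/4*(-7) = 7/4 ≈ 1.7500)
T(C, V) = -5
g(d, B) = -5
P(j, v) = -27/4 (P(j, v) = -5 - 1*7/4 = -5 - 7/4 = -27/4)
J(I, z) = -107/8 (J(I, z) = (10 - 1*117)/8 = (10 - 117)/8 = (1/8)*(-107) = -107/8)
1/(P(-234, -94) + J(-13, -209)) = 1/(-27/4 - 107/8) = 1/(-161/8) = -8/161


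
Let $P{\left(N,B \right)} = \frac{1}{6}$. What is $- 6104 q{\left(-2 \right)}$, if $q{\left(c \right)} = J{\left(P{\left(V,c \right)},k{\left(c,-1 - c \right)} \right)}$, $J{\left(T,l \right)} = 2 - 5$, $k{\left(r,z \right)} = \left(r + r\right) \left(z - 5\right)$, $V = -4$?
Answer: $18312$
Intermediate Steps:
$k{\left(r,z \right)} = 2 r \left(-5 + z\right)$
$P{\left(N,B \right)} = \frac{1}{6}$
$J{\left(T,l \right)} = -3$ ($J{\left(T,l \right)} = 2 - 5 = -3$)
$q{\left(c \right)} = -3$
$- 6104 q{\left(-2 \right)} = \left(-6104\right) \left(-3\right) = 18312$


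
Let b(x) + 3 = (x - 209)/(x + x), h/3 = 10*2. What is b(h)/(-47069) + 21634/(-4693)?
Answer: -122192500783/26507378040 ≈ -4.6098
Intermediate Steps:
h = 60 (h = 3*(10*2) = 3*20 = 60)
b(x) = -3 + (-209 + x)/(2*x) (b(x) = -3 + (x - 209)/(x + x) = -3 + (-209 + x)/((2*x)) = -3 + (-209 + x)*(1/(2*x)) = -3 + (-209 + x)/(2*x))
b(h)/(-47069) + 21634/(-4693) = ((½)*(-209 - 5*60)/60)/(-47069) + 21634/(-4693) = ((½)*(1/60)*(-209 - 300))*(-1/47069) + 21634*(-1/4693) = ((½)*(1/60)*(-509))*(-1/47069) - 21634/4693 = -509/120*(-1/47069) - 21634/4693 = 509/5648280 - 21634/4693 = -122192500783/26507378040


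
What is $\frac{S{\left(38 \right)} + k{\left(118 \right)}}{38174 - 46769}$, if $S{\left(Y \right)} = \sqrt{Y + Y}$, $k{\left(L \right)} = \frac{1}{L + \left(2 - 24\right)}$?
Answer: $- \frac{1}{825120} - \frac{2 \sqrt{19}}{8595} \approx -0.0010155$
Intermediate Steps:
$k{\left(L \right)} = \frac{1}{-22 + L}$ ($k{\left(L \right)} = \frac{1}{L - 22} = \frac{1}{-22 + L}$)
$S{\left(Y \right)} = \sqrt{2} \sqrt{Y}$ ($S{\left(Y \right)} = \sqrt{2 Y} = \sqrt{2} \sqrt{Y}$)
$\frac{S{\left(38 \right)} + k{\left(118 \right)}}{38174 - 46769} = \frac{\sqrt{2} \sqrt{38} + \frac{1}{-22 + 118}}{38174 - 46769} = \frac{2 \sqrt{19} + \frac{1}{96}}{-8595} = \left(2 \sqrt{19} + \frac{1}{96}\right) \left(- \frac{1}{8595}\right) = \left(\frac{1}{96} + 2 \sqrt{19}\right) \left(- \frac{1}{8595}\right) = - \frac{1}{825120} - \frac{2 \sqrt{19}}{8595}$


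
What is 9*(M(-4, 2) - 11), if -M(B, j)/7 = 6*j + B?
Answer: -603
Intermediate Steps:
M(B, j) = -42*j - 7*B (M(B, j) = -7*(6*j + B) = -7*(B + 6*j) = -42*j - 7*B)
9*(M(-4, 2) - 11) = 9*((-42*2 - 7*(-4)) - 11) = 9*((-84 + 28) - 11) = 9*(-56 - 11) = 9*(-67) = -603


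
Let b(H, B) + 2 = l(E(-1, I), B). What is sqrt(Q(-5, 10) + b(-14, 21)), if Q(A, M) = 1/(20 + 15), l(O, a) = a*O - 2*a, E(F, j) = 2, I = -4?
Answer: I*sqrt(2415)/35 ≈ 1.4041*I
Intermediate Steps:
l(O, a) = -2*a + O*a (l(O, a) = O*a - 2*a = -2*a + O*a)
b(H, B) = -2 (b(H, B) = -2 + B*(-2 + 2) = -2 + B*0 = -2 + 0 = -2)
Q(A, M) = 1/35
sqrt(Q(-5, 10) + b(-14, 21)) = sqrt(1/35 - 2) = sqrt(-69/35) = I*sqrt(2415)/35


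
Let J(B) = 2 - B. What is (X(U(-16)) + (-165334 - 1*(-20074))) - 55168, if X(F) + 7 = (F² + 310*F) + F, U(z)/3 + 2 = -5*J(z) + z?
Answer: -196223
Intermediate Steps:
U(z) = -36 + 18*z (U(z) = -6 + 3*(-5*(2 - z) + z) = -6 + 3*((-10 + 5*z) + z) = -6 + 3*(-10 + 6*z) = -6 + (-30 + 18*z) = -36 + 18*z)
X(F) = -7 + F² + 311*F (X(F) = -7 + ((F² + 310*F) + F) = -7 + (F² + 311*F) = -7 + F² + 311*F)
(X(U(-16)) + (-165334 - 1*(-20074))) - 55168 = ((-7 + (-36 + 18*(-16))² + 311*(-36 + 18*(-16))) + (-165334 - 1*(-20074))) - 55168 = ((-7 + (-36 - 288)² + 311*(-36 - 288)) + (-165334 + 20074)) - 55168 = ((-7 + (-324)² + 311*(-324)) - 145260) - 55168 = ((-7 + 104976 - 100764) - 145260) - 55168 = (4205 - 145260) - 55168 = -141055 - 55168 = -196223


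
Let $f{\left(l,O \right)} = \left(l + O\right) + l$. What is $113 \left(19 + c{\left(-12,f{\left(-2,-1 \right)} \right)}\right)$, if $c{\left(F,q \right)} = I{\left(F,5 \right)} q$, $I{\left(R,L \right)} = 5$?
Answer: $-678$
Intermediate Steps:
$f{\left(l,O \right)} = O + 2 l$ ($f{\left(l,O \right)} = \left(O + l\right) + l = O + 2 l$)
$c{\left(F,q \right)} = 5 q$
$113 \left(19 + c{\left(-12,f{\left(-2,-1 \right)} \right)}\right) = 113 \left(19 + 5 \left(-1 + 2 \left(-2\right)\right)\right) = 113 \left(19 + 5 \left(-1 - 4\right)\right) = 113 \left(19 + 5 \left(-5\right)\right) = 113 \left(19 - 25\right) = 113 \left(-6\right) = -678$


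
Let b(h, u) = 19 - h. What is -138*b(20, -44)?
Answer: 138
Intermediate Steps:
-138*b(20, -44) = -138*(19 - 1*20) = -138*(19 - 20) = -138*(-1) = 138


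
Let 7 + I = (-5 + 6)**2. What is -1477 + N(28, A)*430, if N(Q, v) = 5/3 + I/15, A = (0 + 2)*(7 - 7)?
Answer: -2797/3 ≈ -932.33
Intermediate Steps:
I = -6 (I = -7 + (-5 + 6)**2 = -7 + 1**2 = -7 + 1 = -6)
A = 0 (A = 2*0 = 0)
N(Q, v) = 19/15 (N(Q, v) = 5/3 - 6/15 = 5*(1/3) - 6*1/15 = 5/3 - 2/5 = 19/15)
-1477 + N(28, A)*430 = -1477 + (19/15)*430 = -1477 + 1634/3 = -2797/3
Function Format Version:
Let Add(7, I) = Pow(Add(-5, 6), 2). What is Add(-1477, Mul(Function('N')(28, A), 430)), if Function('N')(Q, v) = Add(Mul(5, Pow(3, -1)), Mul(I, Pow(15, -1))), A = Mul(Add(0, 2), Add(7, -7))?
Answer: Rational(-2797, 3) ≈ -932.33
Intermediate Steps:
I = -6 (I = Add(-7, Pow(Add(-5, 6), 2)) = Add(-7, Pow(1, 2)) = Add(-7, 1) = -6)
A = 0 (A = Mul(2, 0) = 0)
Function('N')(Q, v) = Rational(19, 15) (Function('N')(Q, v) = Add(Mul(5, Pow(3, -1)), Mul(-6, Pow(15, -1))) = Add(Mul(5, Rational(1, 3)), Mul(-6, Rational(1, 15))) = Add(Rational(5, 3), Rational(-2, 5)) = Rational(19, 15))
Add(-1477, Mul(Function('N')(28, A), 430)) = Add(-1477, Mul(Rational(19, 15), 430)) = Add(-1477, Rational(1634, 3)) = Rational(-2797, 3)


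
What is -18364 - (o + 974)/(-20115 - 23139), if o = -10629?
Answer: -794326111/43254 ≈ -18364.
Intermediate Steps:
-18364 - (o + 974)/(-20115 - 23139) = -18364 - (-10629 + 974)/(-20115 - 23139) = -18364 - (-9655)/(-43254) = -18364 - (-9655)*(-1)/43254 = -18364 - 1*9655/43254 = -18364 - 9655/43254 = -794326111/43254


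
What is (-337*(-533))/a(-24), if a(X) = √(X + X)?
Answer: -179621*I*√3/12 ≈ -25926.0*I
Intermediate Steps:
a(X) = √2*√X (a(X) = √(2*X) = √2*√X)
(-337*(-533))/a(-24) = (-337*(-533))/((√2*√(-24))) = 179621/((√2*(2*I*√6))) = 179621/((4*I*√3)) = 179621*(-I*√3/12) = -179621*I*√3/12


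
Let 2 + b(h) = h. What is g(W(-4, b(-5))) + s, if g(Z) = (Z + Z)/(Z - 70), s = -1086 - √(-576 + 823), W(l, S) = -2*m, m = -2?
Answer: -35842/33 - √247 ≈ -1101.8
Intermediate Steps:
b(h) = -2 + h
W(l, S) = 4 (W(l, S) = -2*(-2) = 4)
s = -1086 - √247 ≈ -1101.7
g(Z) = 2*Z/(-70 + Z) (g(Z) = (2*Z)/(-70 + Z) = 2*Z/(-70 + Z))
g(W(-4, b(-5))) + s = 2*4/(-70 + 4) + (-1086 - √247) = 2*4/(-66) + (-1086 - √247) = 2*4*(-1/66) + (-1086 - √247) = -4/33 + (-1086 - √247) = -35842/33 - √247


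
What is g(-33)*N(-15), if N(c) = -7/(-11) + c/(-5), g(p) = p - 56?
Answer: -3560/11 ≈ -323.64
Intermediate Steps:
g(p) = -56 + p
N(c) = 7/11 - c/5 (N(c) = -7*(-1/11) + c*(-⅕) = 7/11 - c/5)
g(-33)*N(-15) = (-56 - 33)*(7/11 - ⅕*(-15)) = -89*(7/11 + 3) = -89*40/11 = -3560/11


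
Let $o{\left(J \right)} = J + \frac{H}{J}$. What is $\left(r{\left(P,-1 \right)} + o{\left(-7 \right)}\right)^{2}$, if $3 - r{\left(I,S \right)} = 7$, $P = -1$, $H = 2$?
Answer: $\frac{6241}{49} \approx 127.37$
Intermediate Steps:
$r{\left(I,S \right)} = -4$ ($r{\left(I,S \right)} = 3 - 7 = -4$)
$o{\left(J \right)} = J + \frac{2}{J}$ ($o{\left(J \right)} = J + \frac{1}{J} 2 = J + \frac{2}{J}$)
$\left(r{\left(P,-1 \right)} + o{\left(-7 \right)}\right)^{2} = \left(-4 - \left(7 - \frac{2}{-7}\right)\right)^{2} = \left(-4 + \left(-7 + 2 \left(- \frac{1}{7}\right)\right)\right)^{2} = \left(-4 - \frac{51}{7}\right)^{2} = \left(- \frac{79}{7}\right)^{2} = \frac{6241}{49}$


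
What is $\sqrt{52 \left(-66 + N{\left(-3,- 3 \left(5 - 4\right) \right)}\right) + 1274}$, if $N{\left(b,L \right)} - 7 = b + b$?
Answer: $9 i \sqrt{26} \approx 45.891 i$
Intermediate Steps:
$N{\left(b,L \right)} = 7 + 2 b$ ($N{\left(b,L \right)} = 7 + \left(b + b\right) = 7 + 2 b$)
$\sqrt{52 \left(-66 + N{\left(-3,- 3 \left(5 - 4\right) \right)}\right) + 1274} = \sqrt{52 \left(-66 + \left(7 + 2 \left(-3\right)\right)\right) + 1274} = \sqrt{52 \left(-66 + \left(7 - 6\right)\right) + 1274} = \sqrt{52 \left(-66 + 1\right) + 1274} = \sqrt{52 \left(-65\right) + 1274} = \sqrt{-3380 + 1274} = \sqrt{-2106} = 9 i \sqrt{26}$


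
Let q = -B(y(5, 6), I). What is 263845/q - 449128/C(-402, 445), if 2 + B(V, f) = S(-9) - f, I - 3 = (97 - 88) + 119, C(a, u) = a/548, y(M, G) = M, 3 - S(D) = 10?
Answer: 3456316585/5628 ≈ 6.1413e+5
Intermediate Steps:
S(D) = -7 (S(D) = 3 - 1*10 = 3 - 10 = -7)
C(a, u) = a/548 (C(a, u) = a*(1/548) = a/548)
I = 131 (I = 3 + ((97 - 88) + 119) = 3 + (9 + 119) = 3 + 128 = 131)
B(V, f) = -9 - f (B(V, f) = -2 + (-7 - f) = -9 - f)
q = 140 (q = -(-9 - 1*131) = -(-9 - 131) = -1*(-140) = 140)
263845/q - 449128/C(-402, 445) = 263845/140 - 449128/((1/548)*(-402)) = 263845*(1/140) - 449128/(-201/274) = 52769/28 - 449128*(-274/201) = 52769/28 + 123061072/201 = 3456316585/5628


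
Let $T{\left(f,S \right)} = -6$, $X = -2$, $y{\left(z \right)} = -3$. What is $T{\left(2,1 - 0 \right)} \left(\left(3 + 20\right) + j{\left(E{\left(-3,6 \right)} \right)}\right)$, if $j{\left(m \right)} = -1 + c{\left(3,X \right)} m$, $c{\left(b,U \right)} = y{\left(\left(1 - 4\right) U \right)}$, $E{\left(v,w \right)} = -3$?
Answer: $-186$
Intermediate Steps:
$c{\left(b,U \right)} = -3$
$j{\left(m \right)} = -1 - 3 m$
$T{\left(2,1 - 0 \right)} \left(\left(3 + 20\right) + j{\left(E{\left(-3,6 \right)} \right)}\right) = - 6 \left(\left(3 + 20\right) - -8\right) = - 6 \left(23 + \left(-1 + 9\right)\right) = - 6 \left(23 + 8\right) = \left(-6\right) 31 = -186$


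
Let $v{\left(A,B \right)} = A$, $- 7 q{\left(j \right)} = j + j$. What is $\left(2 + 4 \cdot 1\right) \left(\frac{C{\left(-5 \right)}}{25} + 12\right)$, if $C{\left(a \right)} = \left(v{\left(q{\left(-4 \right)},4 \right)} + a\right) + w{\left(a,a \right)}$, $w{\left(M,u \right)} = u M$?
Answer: $\frac{13488}{175} \approx 77.074$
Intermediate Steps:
$q{\left(j \right)} = - \frac{2 j}{7}$ ($q{\left(j \right)} = - \frac{j + j}{7} = - \frac{2 j}{7}$)
$w{\left(M,u \right)} = M u$
$C{\left(a \right)} = \frac{8}{7} + a + a^{2}$ ($C{\left(a \right)} = \left(\left(- \frac{2}{7}\right) \left(-4\right) + a\right) + a a = \left(\frac{8}{7} + a\right) + a^{2} = \frac{8}{7} + a + a^{2}$)
$\left(2 + 4 \cdot 1\right) \left(\frac{C{\left(-5 \right)}}{25} + 12\right) = \left(2 + 4 \cdot 1\right) \left(\frac{\frac{8}{7} - 5 + \left(-5\right)^{2}}{25} + 12\right) = \left(2 + 4\right) \left(\left(\frac{8}{7} - 5 + 25\right) \frac{1}{25} + 12\right) = 6 \left(\frac{148}{7} \cdot \frac{1}{25} + 12\right) = 6 \left(\frac{148}{175} + 12\right) = 6 \cdot \frac{2248}{175} = \frac{13488}{175}$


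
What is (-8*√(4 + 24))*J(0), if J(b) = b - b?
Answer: 0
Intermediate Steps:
J(b) = 0
(-8*√(4 + 24))*J(0) = -8*√(4 + 24)*0 = -16*√7*0 = 0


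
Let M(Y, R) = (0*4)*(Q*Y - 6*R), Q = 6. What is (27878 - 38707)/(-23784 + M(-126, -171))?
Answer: 10829/23784 ≈ 0.45531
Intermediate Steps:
M(Y, R) = 0 (M(Y, R) = (0*4)*(6*Y - 6*R) = 0*(-6*R + 6*Y) = 0)
(27878 - 38707)/(-23784 + M(-126, -171)) = (27878 - 38707)/(-23784 + 0) = -10829/(-23784) = -10829*(-1/23784) = 10829/23784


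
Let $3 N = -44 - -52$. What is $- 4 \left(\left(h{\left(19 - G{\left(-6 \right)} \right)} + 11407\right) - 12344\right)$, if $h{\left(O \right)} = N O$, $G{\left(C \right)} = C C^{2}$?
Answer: $\frac{3724}{3} \approx 1241.3$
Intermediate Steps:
$G{\left(C \right)} = C^{3}$
$N = \frac{8}{3}$ ($N = \frac{-44 - -52}{3} = \frac{-44 + 52}{3} = \frac{1}{3} \cdot 8 = \frac{8}{3} \approx 2.6667$)
$h{\left(O \right)} = \frac{8 O}{3}$
$- 4 \left(\left(h{\left(19 - G{\left(-6 \right)} \right)} + 11407\right) - 12344\right) = - 4 \left(\left(\frac{8 \left(19 - \left(-6\right)^{3}\right)}{3} + 11407\right) - 12344\right) = - 4 \left(\left(\frac{8 \left(19 - -216\right)}{3} + 11407\right) - 12344\right) = - 4 \left(\left(\frac{8 \left(19 + 216\right)}{3} + 11407\right) - 12344\right) = - 4 \left(\left(\frac{8}{3} \cdot 235 + 11407\right) - 12344\right) = - 4 \left(\left(\frac{1880}{3} + 11407\right) - 12344\right) = - 4 \left(\frac{36101}{3} - 12344\right) = \left(-4\right) \left(- \frac{931}{3}\right) = \frac{3724}{3}$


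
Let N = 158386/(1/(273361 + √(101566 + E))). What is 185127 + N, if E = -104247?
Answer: 43296740473 + 158386*I*√2681 ≈ 4.3297e+10 + 8.201e+6*I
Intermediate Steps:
N = 43296555346 + 158386*I*√2681 (N = 158386/(1/(273361 + √(101566 - 104247))) = 158386/(1/(273361 + √(-2681))) = 158386/(1/(273361 + I*√2681)) = 158386*(273361 + I*√2681) = 43296555346 + 158386*I*√2681 ≈ 4.3297e+10 + 8.201e+6*I)
185127 + N = 185127 + (43296555346 + 158386*I*√2681) = 43296740473 + 158386*I*√2681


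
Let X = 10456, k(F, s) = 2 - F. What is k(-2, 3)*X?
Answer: 41824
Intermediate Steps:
k(-2, 3)*X = (2 - 1*(-2))*10456 = (2 + 2)*10456 = 4*10456 = 41824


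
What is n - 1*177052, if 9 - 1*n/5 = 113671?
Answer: -745362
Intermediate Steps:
n = -568310 (n = 45 - 5*113671 = 45 - 568355 = -568310)
n - 1*177052 = -568310 - 1*177052 = -568310 - 177052 = -745362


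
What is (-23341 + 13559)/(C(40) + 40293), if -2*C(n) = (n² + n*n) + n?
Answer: -9782/38673 ≈ -0.25294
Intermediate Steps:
C(n) = -n² - n/2 (C(n) = -((n² + n*n) + n)/2 = -((n² + n²) + n)/2 = -(2*n² + n)/2 = -(n + 2*n²)/2 = -n² - n/2)
(-23341 + 13559)/(C(40) + 40293) = (-23341 + 13559)/(-1*40*(½ + 40) + 40293) = -9782/(-1*40*81/2 + 40293) = -9782/(-1620 + 40293) = -9782/38673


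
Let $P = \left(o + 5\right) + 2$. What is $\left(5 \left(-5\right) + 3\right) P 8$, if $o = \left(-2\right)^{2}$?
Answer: $-1936$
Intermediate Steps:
$o = 4$
$P = 11$ ($P = \left(4 + 5\right) + 2 = 9 + 2 = 11$)
$\left(5 \left(-5\right) + 3\right) P 8 = \left(5 \left(-5\right) + 3\right) 11 \cdot 8 = \left(-25 + 3\right) 11 \cdot 8 = \left(-22\right) 11 \cdot 8 = \left(-242\right) 8 = -1936$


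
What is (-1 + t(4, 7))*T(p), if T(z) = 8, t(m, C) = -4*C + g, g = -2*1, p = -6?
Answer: -248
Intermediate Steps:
g = -2
t(m, C) = -2 - 4*C (t(m, C) = -4*C - 2 = -2 - 4*C)
(-1 + t(4, 7))*T(p) = (-1 + (-2 - 4*7))*8 = (-1 + (-2 - 28))*8 = (-1 - 30)*8 = -31*8 = -248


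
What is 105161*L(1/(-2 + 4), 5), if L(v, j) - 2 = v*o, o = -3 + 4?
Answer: 525805/2 ≈ 2.6290e+5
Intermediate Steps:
o = 1
L(v, j) = 2 + v (L(v, j) = 2 + v*1 = 2 + v)
105161*L(1/(-2 + 4), 5) = 105161*(2 + 1/(-2 + 4)) = 105161*(2 + 1/2) = 105161*(2 + ½) = 105161*(5/2) = 525805/2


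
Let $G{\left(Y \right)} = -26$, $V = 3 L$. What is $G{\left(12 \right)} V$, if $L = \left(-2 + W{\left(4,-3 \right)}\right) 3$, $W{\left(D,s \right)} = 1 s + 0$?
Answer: $1170$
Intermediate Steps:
$W{\left(D,s \right)} = s$ ($W{\left(D,s \right)} = s + 0 = s$)
$L = -15$ ($L = \left(-2 - 3\right) 3 = \left(-5\right) 3 = -15$)
$V = -45$ ($V = 3 \left(-15\right) = -45$)
$G{\left(12 \right)} V = \left(-26\right) \left(-45\right) = 1170$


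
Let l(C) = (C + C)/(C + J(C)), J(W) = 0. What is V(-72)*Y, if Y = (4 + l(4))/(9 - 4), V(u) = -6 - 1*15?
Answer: -126/5 ≈ -25.200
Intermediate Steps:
V(u) = -21 (V(u) = -6 - 15 = -21)
l(C) = 2 (l(C) = (C + C)/(C + 0) = (2*C)/C = 2)
Y = 6/5 (Y = (4 + 2)/(9 - 4) = 6/5 ≈ 1.2000)
V(-72)*Y = -21*6/5 = -126/5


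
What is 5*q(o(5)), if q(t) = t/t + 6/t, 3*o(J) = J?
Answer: 23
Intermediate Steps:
o(J) = J/3
q(t) = 1 + 6/t
5*q(o(5)) = 5*((6 + (⅓)*5)/(((⅓)*5))) = 5*((6 + 5/3)/(5/3)) = 5*((⅗)*(23/3)) = 5*(23/5) = 23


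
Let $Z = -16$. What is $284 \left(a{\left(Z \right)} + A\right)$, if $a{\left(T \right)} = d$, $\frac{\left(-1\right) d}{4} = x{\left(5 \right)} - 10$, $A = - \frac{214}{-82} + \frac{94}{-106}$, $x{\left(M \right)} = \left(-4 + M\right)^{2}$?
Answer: $\frac{23280048}{2173} \approx 10713.0$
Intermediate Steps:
$A = \frac{3744}{2173}$ ($A = \left(-214\right) \left(- \frac{1}{82}\right) + 94 \left(- \frac{1}{106}\right) = \frac{107}{41} - \frac{47}{53} = \frac{3744}{2173} \approx 1.723$)
$d = 36$ ($d = - 4 \left(\left(-4 + 5\right)^{2} - 10\right) = - 4 \left(1^{2} - 10\right) = - 4 \left(1 - 10\right) = \left(-4\right) \left(-9\right) = 36$)
$a{\left(T \right)} = 36$
$284 \left(a{\left(Z \right)} + A\right) = 284 \left(36 + \frac{3744}{2173}\right) = 284 \cdot \frac{81972}{2173} = \frac{23280048}{2173}$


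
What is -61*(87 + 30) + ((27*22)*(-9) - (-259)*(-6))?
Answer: -14037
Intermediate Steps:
-61*(87 + 30) + ((27*22)*(-9) - (-259)*(-6)) = -61*117 + (594*(-9) - 1*1554) = -7137 + (-5346 - 1554) = -7137 - 6900 = -14037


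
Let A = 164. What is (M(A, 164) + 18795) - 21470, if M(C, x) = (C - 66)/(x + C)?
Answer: -438651/164 ≈ -2674.7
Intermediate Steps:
M(C, x) = (-66 + C)/(C + x)
(M(A, 164) + 18795) - 21470 = ((-66 + 164)/(164 + 164) + 18795) - 21470 = (98/328 + 18795) - 21470 = ((1/328)*98 + 18795) - 21470 = (49/164 + 18795) - 21470 = 3082429/164 - 21470 = -438651/164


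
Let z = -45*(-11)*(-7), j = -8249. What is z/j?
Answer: 3465/8249 ≈ 0.42005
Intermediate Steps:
z = -3465 (z = 495*(-7) = -3465)
z/j = -3465/(-8249) = -3465*(-1/8249) = 3465/8249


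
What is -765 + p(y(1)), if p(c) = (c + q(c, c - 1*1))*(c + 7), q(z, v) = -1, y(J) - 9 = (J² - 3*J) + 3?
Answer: -612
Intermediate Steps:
y(J) = 12 + J² - 3*J (y(J) = 9 + ((J² - 3*J) + 3) = 9 + (3 + J² - 3*J) = 12 + J² - 3*J)
p(c) = (-1 + c)*(7 + c) (p(c) = (c - 1)*(c + 7) = (-1 + c)*(7 + c))
-765 + p(y(1)) = -765 + (-7 + (12 + 1² - 3*1)² + 6*(12 + 1² - 3*1)) = -765 + (-7 + (12 + 1 - 3)² + 6*(12 + 1 - 3)) = -765 + (-7 + 10² + 6*10) = -765 + (-7 + 100 + 60) = -765 + 153 = -612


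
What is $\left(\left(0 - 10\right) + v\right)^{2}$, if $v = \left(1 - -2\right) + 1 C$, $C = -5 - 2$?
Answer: $196$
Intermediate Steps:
$C = -7$
$v = -4$ ($v = \left(1 - -2\right) + 1 \left(-7\right) = \left(1 + 2\right) - 7 = 3 - 7 = -4$)
$\left(\left(0 - 10\right) + v\right)^{2} = \left(\left(0 - 10\right) - 4\right)^{2} = \left(-10 - 4\right)^{2} = \left(-14\right)^{2} = 196$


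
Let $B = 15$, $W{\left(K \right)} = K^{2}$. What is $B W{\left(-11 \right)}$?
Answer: $1815$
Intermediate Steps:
$B W{\left(-11 \right)} = 15 \left(-11\right)^{2} = 15 \cdot 121 = 1815$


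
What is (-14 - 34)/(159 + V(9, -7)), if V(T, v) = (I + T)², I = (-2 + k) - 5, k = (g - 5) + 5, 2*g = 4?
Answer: -48/175 ≈ -0.27429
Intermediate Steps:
g = 2 (g = (½)*4 = 2)
k = 2 (k = (2 - 5) + 5 = -3 + 5 = 2)
I = -5 (I = (-2 + 2) - 5 = 0 - 5 = -5)
V(T, v) = (-5 + T)²
(-14 - 34)/(159 + V(9, -7)) = (-14 - 34)/(159 + (-5 + 9)²) = -48/(159 + 4²) = -48/(159 + 16) = -48/175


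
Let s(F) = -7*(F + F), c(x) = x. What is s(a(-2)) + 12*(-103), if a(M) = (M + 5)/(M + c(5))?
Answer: -1250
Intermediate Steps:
a(M) = 1 (a(M) = (M + 5)/(M + 5) = (5 + M)/(5 + M) = 1)
s(F) = -14*F
s(a(-2)) + 12*(-103) = -14*1 + 12*(-103) = -14 - 1236 = -1250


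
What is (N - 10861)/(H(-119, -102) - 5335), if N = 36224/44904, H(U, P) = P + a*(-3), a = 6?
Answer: 12191653/6123783 ≈ 1.9909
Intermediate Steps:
H(U, P) = -18 + P (H(U, P) = P + 6*(-3) = P - 18 = -18 + P)
N = 4528/5613 (N = 36224*(1/44904) = 4528/5613 ≈ 0.80670)
(N - 10861)/(H(-119, -102) - 5335) = (4528/5613 - 10861)/((-18 - 102) - 5335) = -60958265/(5613*(-120 - 5335)) = -60958265/5613/(-5455) = -60958265/5613*(-1/5455) = 12191653/6123783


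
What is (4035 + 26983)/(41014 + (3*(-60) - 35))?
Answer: 31018/40799 ≈ 0.76026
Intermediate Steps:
(4035 + 26983)/(41014 + (3*(-60) - 35)) = 31018/(41014 + (-180 - 35)) = 31018/(41014 - 215) = 31018/40799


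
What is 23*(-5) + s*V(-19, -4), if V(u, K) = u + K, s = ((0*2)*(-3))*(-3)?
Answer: -115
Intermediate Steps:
s = 0 (s = (0*(-3))*(-3) = 0*(-3) = 0)
V(u, K) = K + u
23*(-5) + s*V(-19, -4) = 23*(-5) + 0*(-4 - 19) = -115 + 0*(-23) = -115 + 0 = -115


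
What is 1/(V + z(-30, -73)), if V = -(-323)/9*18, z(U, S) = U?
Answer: 1/616 ≈ 0.0016234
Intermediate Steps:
V = 646 (V = -(-323)/9*18 = -19*(-17/9)*18 = (323/9)*18 = 646)
1/(V + z(-30, -73)) = 1/(646 - 30) = 1/616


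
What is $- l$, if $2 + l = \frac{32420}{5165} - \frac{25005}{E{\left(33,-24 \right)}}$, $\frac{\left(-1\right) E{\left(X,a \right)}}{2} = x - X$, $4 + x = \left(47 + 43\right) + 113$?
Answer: $- \frac{27296941}{342956} \approx -79.593$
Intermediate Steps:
$x = 199$ ($x = -4 + \left(\left(47 + 43\right) + 113\right) = -4 + \left(90 + 113\right) = -4 + 203 = 199$)
$E{\left(X,a \right)} = -398 + 2 X$ ($E{\left(X,a \right)} = - 2 \left(199 - X\right) = -398 + 2 X$)
$l = \frac{27296941}{342956}$ ($l = -2 - \left(- \frac{6484}{1033} + \frac{25005}{-398 + 2 \cdot 33}\right) = -2 - \left(- \frac{6484}{1033} + \frac{25005}{-398 + 66}\right) = -2 - \left(- \frac{6484}{1033} + \frac{25005}{-332}\right) = -2 + \left(\frac{6484}{1033} - - \frac{25005}{332}\right) = -2 + \left(\frac{6484}{1033} + \frac{25005}{332}\right) = -2 + \frac{27982853}{342956} = \frac{27296941}{342956} \approx 79.593$)
$- l = \left(-1\right) \frac{27296941}{342956} = - \frac{27296941}{342956}$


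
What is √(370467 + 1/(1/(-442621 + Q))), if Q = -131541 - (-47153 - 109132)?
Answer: I*√47410 ≈ 217.74*I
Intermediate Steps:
Q = 24744 (Q = -131541 - 1*(-156285) = -131541 + 156285 = 24744)
√(370467 + 1/(1/(-442621 + Q))) = √(370467 + 1/(1/(-442621 + 24744))) = √(370467 + 1/(1/(-417877))) = √(370467 + 1/(-1/417877)) = √(370467 - 417877) = √(-47410) = I*√47410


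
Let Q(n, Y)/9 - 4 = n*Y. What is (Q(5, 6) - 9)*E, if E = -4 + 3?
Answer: -297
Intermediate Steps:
Q(n, Y) = 36 + 9*Y*n (Q(n, Y) = 36 + 9*(n*Y) = 36 + 9*(Y*n) = 36 + 9*Y*n)
E = -1
(Q(5, 6) - 9)*E = ((36 + 9*6*5) - 9)*(-1) = ((36 + 270) - 9)*(-1) = (306 - 9)*(-1) = 297*(-1) = -297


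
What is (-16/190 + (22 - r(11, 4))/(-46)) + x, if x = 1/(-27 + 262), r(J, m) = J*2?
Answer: -357/4465 ≈ -0.079955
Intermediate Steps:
r(J, m) = 2*J
x = 1/235 ≈ 0.0042553
(-16/190 + (22 - r(11, 4))/(-46)) + x = (-16/190 + (22 - 2*11)/(-46)) + 1/235 = (-16*1/190 + (22 - 1*22)*(-1/46)) + 1/235 = (-8/95 + (22 - 22)*(-1/46)) + 1/235 = (-8/95 + 0*(-1/46)) + 1/235 = (-8/95 + 0) + 1/235 = -8/95 + 1/235 = -357/4465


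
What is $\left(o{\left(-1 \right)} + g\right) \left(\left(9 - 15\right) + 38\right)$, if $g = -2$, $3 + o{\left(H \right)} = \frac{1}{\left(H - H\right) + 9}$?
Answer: $- \frac{1408}{9} \approx -156.44$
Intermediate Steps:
$o{\left(H \right)} = - \frac{26}{9}$ ($o{\left(H \right)} = -3 + \frac{1}{\left(H - H\right) + 9} = -3 + \frac{1}{0 + 9} = -3 + \frac{1}{9} = - \frac{26}{9}$)
$\left(o{\left(-1 \right)} + g\right) \left(\left(9 - 15\right) + 38\right) = \left(- \frac{26}{9} - 2\right) \left(\left(9 - 15\right) + 38\right) = - \frac{44 \left(\left(9 - 15\right) + 38\right)}{9} = - \frac{44 \left(-6 + 38\right)}{9} = \left(- \frac{44}{9}\right) 32 = - \frac{1408}{9}$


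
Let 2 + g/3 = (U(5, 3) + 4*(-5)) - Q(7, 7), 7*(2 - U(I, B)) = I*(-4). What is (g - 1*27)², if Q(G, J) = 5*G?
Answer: 1648656/49 ≈ 33646.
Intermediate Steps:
U(I, B) = 2 + 4*I/7 (U(I, B) = 2 - I*(-4)/7 = 2 - (-4)*I/7 = 2 + 4*I/7)
g = -1095/7 (g = -6 + 3*(((2 + (4/7)*5) + 4*(-5)) - 5*7) = -6 + 3*(((2 + 20/7) - 20) - 1*35) = -6 + 3*((34/7 - 20) - 35) = -6 + 3*(-106/7 - 35) = -6 + 3*(-351/7) = -6 - 1053/7 = -1095/7 ≈ -156.43)
(g - 1*27)² = (-1095/7 - 1*27)² = (-1095/7 - 27)² = (-1284/7)² = 1648656/49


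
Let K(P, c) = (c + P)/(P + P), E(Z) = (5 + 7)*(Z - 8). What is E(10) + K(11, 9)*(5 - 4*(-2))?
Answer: 394/11 ≈ 35.818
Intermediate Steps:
E(Z) = -96 + 12*Z (E(Z) = 12*(-8 + Z) = -96 + 12*Z)
K(P, c) = (P + c)/(2*P) (K(P, c) = (P + c)/((2*P)) = (P + c)*(1/(2*P)) = (P + c)/(2*P))
E(10) + K(11, 9)*(5 - 4*(-2)) = (-96 + 12*10) + ((1/2)*(11 + 9)/11)*(5 - 4*(-2)) = (-96 + 120) + ((1/2)*(1/11)*20)*(5 + 8) = 24 + (10/11)*13 = 24 + 130/11 = 394/11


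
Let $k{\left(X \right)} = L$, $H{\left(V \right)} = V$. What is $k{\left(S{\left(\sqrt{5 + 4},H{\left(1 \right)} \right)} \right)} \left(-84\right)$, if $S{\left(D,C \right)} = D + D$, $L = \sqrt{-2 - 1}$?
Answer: $- 84 i \sqrt{3} \approx - 145.49 i$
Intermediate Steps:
$L = i \sqrt{3}$ ($L = \sqrt{-3} = i \sqrt{3} \approx 1.732 i$)
$S{\left(D,C \right)} = 2 D$
$k{\left(X \right)} = i \sqrt{3}$
$k{\left(S{\left(\sqrt{5 + 4},H{\left(1 \right)} \right)} \right)} \left(-84\right) = i \sqrt{3} \left(-84\right) = - 84 i \sqrt{3}$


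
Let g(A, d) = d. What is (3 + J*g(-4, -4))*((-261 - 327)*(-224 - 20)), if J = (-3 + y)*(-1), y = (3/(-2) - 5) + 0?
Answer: -5021520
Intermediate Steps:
y = -13/2 (y = (3*(-½) - 5) + 0 = (-3/2 - 5) + 0 = -13/2 + 0 = -13/2 ≈ -6.5000)
J = 19/2 (J = (-3 - 13/2)*(-1) = -19/2*(-1) = 19/2 ≈ 9.5000)
(3 + J*g(-4, -4))*((-261 - 327)*(-224 - 20)) = (3 + (19/2)*(-4))*((-261 - 327)*(-224 - 20)) = (3 - 38)*(-588*(-244)) = -35*143472 = -5021520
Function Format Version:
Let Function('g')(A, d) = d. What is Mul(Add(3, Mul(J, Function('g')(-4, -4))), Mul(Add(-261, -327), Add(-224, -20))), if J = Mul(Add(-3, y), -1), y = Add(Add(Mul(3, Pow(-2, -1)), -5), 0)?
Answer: -5021520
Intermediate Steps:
y = Rational(-13, 2) (y = Add(Add(Mul(3, Rational(-1, 2)), -5), 0) = Add(Add(Rational(-3, 2), -5), 0) = Add(Rational(-13, 2), 0) = Rational(-13, 2) ≈ -6.5000)
J = Rational(19, 2) (J = Mul(Add(-3, Rational(-13, 2)), -1) = Mul(Rational(-19, 2), -1) = Rational(19, 2) ≈ 9.5000)
Mul(Add(3, Mul(J, Function('g')(-4, -4))), Mul(Add(-261, -327), Add(-224, -20))) = Mul(Add(3, Mul(Rational(19, 2), -4)), Mul(Add(-261, -327), Add(-224, -20))) = Mul(Add(3, -38), Mul(-588, -244)) = Mul(-35, 143472) = -5021520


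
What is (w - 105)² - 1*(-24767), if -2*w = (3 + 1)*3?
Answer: 37088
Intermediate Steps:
w = -6 (w = -(3 + 1)*3/2 = -2*3 = -½*12 = -6)
(w - 105)² - 1*(-24767) = (-6 - 105)² - 1*(-24767) = (-111)² + 24767 = 12321 + 24767 = 37088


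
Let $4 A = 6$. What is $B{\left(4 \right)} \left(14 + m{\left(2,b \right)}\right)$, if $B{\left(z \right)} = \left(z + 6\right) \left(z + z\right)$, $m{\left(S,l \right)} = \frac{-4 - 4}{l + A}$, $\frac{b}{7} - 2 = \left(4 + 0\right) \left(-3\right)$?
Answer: $\frac{154720}{137} \approx 1129.3$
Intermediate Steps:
$A = \frac{3}{2}$ ($A = \frac{1}{4} \cdot 6 = \frac{3}{2} \approx 1.5$)
$b = -70$ ($b = 14 + 7 \left(4 + 0\right) \left(-3\right) = 14 + 7 \cdot 4 \left(-3\right) = 14 + 7 \left(-12\right) = 14 - 84 = -70$)
$m{\left(S,l \right)} = - \frac{8}{\frac{3}{2} + l}$ ($m{\left(S,l \right)} = \frac{-4 - 4}{l + \frac{3}{2}} = - \frac{8}{\frac{3}{2} + l}$)
$B{\left(z \right)} = 2 z \left(6 + z\right)$ ($B{\left(z \right)} = \left(6 + z\right) 2 z = 2 z \left(6 + z\right)$)
$B{\left(4 \right)} \left(14 + m{\left(2,b \right)}\right) = 2 \cdot 4 \left(6 + 4\right) \left(14 - \frac{16}{3 + 2 \left(-70\right)}\right) = 2 \cdot 4 \cdot 10 \left(14 - \frac{16}{3 - 140}\right) = 80 \left(14 - \frac{16}{-137}\right) = 80 \left(14 - - \frac{16}{137}\right) = 80 \left(14 + \frac{16}{137}\right) = 80 \cdot \frac{1934}{137} = \frac{154720}{137}$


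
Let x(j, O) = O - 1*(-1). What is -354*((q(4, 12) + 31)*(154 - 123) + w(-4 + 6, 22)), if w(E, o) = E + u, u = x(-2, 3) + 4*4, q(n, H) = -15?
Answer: -183372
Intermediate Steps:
x(j, O) = 1 + O (x(j, O) = O + 1 = 1 + O)
u = 20 (u = (1 + 3) + 4*4 = 4 + 16 = 20)
w(E, o) = 20 + E (w(E, o) = E + 20 = 20 + E)
-354*((q(4, 12) + 31)*(154 - 123) + w(-4 + 6, 22)) = -354*((-15 + 31)*(154 - 123) + (20 + (-4 + 6))) = -354*(16*31 + (20 + 2)) = -354*(496 + 22) = -354*518 = -183372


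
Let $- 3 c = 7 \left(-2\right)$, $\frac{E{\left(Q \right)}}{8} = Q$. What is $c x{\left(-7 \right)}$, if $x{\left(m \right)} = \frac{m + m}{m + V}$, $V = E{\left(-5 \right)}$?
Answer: $\frac{196}{141} \approx 1.3901$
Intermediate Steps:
$E{\left(Q \right)} = 8 Q$
$V = -40$ ($V = 8 \left(-5\right) = -40$)
$x{\left(m \right)} = \frac{2 m}{-40 + m}$ ($x{\left(m \right)} = \frac{m + m}{m - 40} = \frac{2 m}{-40 + m}$)
$c = \frac{14}{3}$ ($c = - \frac{7 \left(-2\right)}{3} = \left(- \frac{1}{3}\right) \left(-14\right) = \frac{14}{3} \approx 4.6667$)
$c x{\left(-7 \right)} = \frac{14 \cdot 2 \left(-7\right) \frac{1}{-40 - 7}}{3} = \frac{14 \cdot 2 \left(-7\right) \frac{1}{-47}}{3} = \frac{14 \cdot 2 \left(-7\right) \left(- \frac{1}{47}\right)}{3} = \frac{14}{3} \cdot \frac{14}{47} = \frac{196}{141}$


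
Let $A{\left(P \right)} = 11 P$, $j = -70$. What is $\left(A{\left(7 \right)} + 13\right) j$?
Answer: $-6300$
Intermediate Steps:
$\left(A{\left(7 \right)} + 13\right) j = \left(11 \cdot 7 + 13\right) \left(-70\right) = \left(77 + 13\right) \left(-70\right) = 90 \left(-70\right) = -6300$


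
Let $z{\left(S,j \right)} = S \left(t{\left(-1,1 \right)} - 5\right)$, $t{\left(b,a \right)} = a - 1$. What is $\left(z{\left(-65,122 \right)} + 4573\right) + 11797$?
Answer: $16695$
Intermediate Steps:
$t{\left(b,a \right)} = -1 + a$ ($t{\left(b,a \right)} = a - 1 = -1 + a$)
$z{\left(S,j \right)} = - 5 S$ ($z{\left(S,j \right)} = S \left(\left(-1 + 1\right) - 5\right) = S \left(0 - 5\right) = S \left(-5\right) = - 5 S$)
$\left(z{\left(-65,122 \right)} + 4573\right) + 11797 = \left(\left(-5\right) \left(-65\right) + 4573\right) + 11797 = \left(325 + 4573\right) + 11797 = 4898 + 11797 = 16695$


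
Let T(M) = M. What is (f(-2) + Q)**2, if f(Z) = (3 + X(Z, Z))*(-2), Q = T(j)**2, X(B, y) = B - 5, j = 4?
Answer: 576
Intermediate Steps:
X(B, y) = -5 + B
Q = 16 (Q = 4**2 = 16)
f(Z) = 4 - 2*Z (f(Z) = (3 + (-5 + Z))*(-2) = (-2 + Z)*(-2) = 4 - 2*Z)
(f(-2) + Q)**2 = ((4 - 2*(-2)) + 16)**2 = ((4 + 4) + 16)**2 = (8 + 16)**2 = 24**2 = 576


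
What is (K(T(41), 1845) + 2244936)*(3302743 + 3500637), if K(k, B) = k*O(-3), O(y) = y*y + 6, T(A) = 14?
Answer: 15274581393480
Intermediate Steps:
O(y) = 6 + y² (O(y) = y² + 6 = 6 + y²)
K(k, B) = 15*k (K(k, B) = k*(6 + (-3)²) = k*(6 + 9) = k*15 = 15*k)
(K(T(41), 1845) + 2244936)*(3302743 + 3500637) = (15*14 + 2244936)*(3302743 + 3500637) = (210 + 2244936)*6803380 = 2245146*6803380 = 15274581393480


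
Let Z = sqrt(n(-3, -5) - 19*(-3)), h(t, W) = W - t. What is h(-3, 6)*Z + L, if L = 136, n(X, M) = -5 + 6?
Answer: 136 + 9*sqrt(58) ≈ 204.54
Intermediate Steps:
n(X, M) = 1
Z = sqrt(58) (Z = sqrt(1 - 19*(-3)) = sqrt(1 + 57) = sqrt(58) ≈ 7.6158)
h(-3, 6)*Z + L = (6 - 1*(-3))*sqrt(58) + 136 = (6 + 3)*sqrt(58) + 136 = 9*sqrt(58) + 136 = 136 + 9*sqrt(58)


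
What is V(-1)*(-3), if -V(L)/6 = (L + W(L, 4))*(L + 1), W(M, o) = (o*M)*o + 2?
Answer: 0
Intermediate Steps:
W(M, o) = 2 + M*o**2 (W(M, o) = (M*o)*o + 2 = M*o**2 + 2 = 2 + M*o**2)
V(L) = -6*(1 + L)*(2 + 17*L) (V(L) = -6*(L + (2 + L*4**2))*(L + 1) = -6*(L + (2 + L*16))*(1 + L) = -6*(L + (2 + 16*L))*(1 + L) = -6*(2 + 17*L)*(1 + L) = -6*(1 + L)*(2 + 17*L))
V(-1)*(-3) = (-12 - 114*(-1) - 102*(-1)**2)*(-3) = (-12 + 114 - 102*1)*(-3) = (-12 + 114 - 102)*(-3) = 0*(-3) = 0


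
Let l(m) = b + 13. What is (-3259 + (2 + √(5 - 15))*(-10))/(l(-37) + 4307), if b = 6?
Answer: -1093/1442 - 5*I*√10/2163 ≈ -0.75797 - 0.0073099*I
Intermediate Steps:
l(m) = 19 (l(m) = 6 + 13 = 19)
(-3259 + (2 + √(5 - 15))*(-10))/(l(-37) + 4307) = (-3259 + (2 + √(5 - 15))*(-10))/(19 + 4307) = (-3259 + (2 + √(-10))*(-10))/4326 = (-3259 + (2 + I*√10)*(-10))*(1/4326) = (-3259 + (-20 - 10*I*√10))*(1/4326) = (-3279 - 10*I*√10)*(1/4326) = -1093/1442 - 5*I*√10/2163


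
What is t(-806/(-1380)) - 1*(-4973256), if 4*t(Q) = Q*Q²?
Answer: 6535037486666827/1314036000 ≈ 4.9733e+6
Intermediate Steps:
t(Q) = Q³/4 (t(Q) = (Q*Q²)/4 = Q³/4)
t(-806/(-1380)) - 1*(-4973256) = (-806/(-1380))³/4 - 1*(-4973256) = (-806*(-1/1380))³/4 + 4973256 = (403/690)³/4 + 4973256 = (¼)*(65450827/328509000) + 4973256 = 65450827/1314036000 + 4973256 = 6535037486666827/1314036000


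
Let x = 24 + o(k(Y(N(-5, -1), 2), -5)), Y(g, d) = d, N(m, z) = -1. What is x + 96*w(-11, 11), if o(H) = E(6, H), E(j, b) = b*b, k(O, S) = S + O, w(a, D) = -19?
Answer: -1791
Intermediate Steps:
k(O, S) = O + S
E(j, b) = b**2
o(H) = H**2
x = 33 (x = 24 + (2 - 5)**2 = 24 + (-3)**2 = 24 + 9 = 33)
x + 96*w(-11, 11) = 33 + 96*(-19) = 33 - 1824 = -1791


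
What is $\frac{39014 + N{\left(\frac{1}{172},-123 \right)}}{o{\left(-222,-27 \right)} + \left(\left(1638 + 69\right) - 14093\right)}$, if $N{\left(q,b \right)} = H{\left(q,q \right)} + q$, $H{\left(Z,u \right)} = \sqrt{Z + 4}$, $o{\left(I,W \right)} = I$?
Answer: $- \frac{6710409}{2168576} - \frac{\sqrt{29627}}{1084288} \approx -3.0945$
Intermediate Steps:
$H{\left(Z,u \right)} = \sqrt{4 + Z}$
$N{\left(q,b \right)} = q + \sqrt{4 + q}$ ($N{\left(q,b \right)} = \sqrt{4 + q} + q = q + \sqrt{4 + q}$)
$\frac{39014 + N{\left(\frac{1}{172},-123 \right)}}{o{\left(-222,-27 \right)} + \left(\left(1638 + 69\right) - 14093\right)} = \frac{39014 + \left(\frac{1}{172} + \sqrt{4 + \frac{1}{172}}\right)}{-222 + \left(\left(1638 + 69\right) - 14093\right)} = \frac{39014 + \left(\frac{1}{172} + \sqrt{4 + \frac{1}{172}}\right)}{-222 + \left(1707 - 14093\right)} = \frac{39014 + \left(\frac{1}{172} + \sqrt{\frac{689}{172}}\right)}{-222 - 12386} = \frac{39014 + \left(\frac{1}{172} + \frac{\sqrt{29627}}{86}\right)}{-12608} = \left(\frac{6710409}{172} + \frac{\sqrt{29627}}{86}\right) \left(- \frac{1}{12608}\right) = - \frac{6710409}{2168576} - \frac{\sqrt{29627}}{1084288}$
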